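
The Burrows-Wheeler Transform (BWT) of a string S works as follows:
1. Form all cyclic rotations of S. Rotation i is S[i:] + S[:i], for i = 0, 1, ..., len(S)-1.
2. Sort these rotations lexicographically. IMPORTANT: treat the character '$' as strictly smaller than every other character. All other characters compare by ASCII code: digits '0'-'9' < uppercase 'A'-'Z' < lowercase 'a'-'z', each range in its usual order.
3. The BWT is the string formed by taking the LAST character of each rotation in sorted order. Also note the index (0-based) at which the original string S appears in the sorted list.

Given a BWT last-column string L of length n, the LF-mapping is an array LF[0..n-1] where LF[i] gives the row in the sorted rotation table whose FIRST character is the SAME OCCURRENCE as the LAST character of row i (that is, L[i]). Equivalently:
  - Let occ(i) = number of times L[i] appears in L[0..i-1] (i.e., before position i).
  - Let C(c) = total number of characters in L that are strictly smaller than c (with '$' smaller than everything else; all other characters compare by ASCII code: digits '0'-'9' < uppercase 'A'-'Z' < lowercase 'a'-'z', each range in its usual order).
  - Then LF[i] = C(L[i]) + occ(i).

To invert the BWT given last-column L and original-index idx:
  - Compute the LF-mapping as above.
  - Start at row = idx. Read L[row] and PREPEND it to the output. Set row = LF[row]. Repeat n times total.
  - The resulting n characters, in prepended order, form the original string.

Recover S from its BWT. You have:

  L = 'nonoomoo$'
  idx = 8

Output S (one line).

LF mapping: 2 4 3 5 6 1 7 8 0
Walk LF starting at row 8, prepending L[row]:
  step 1: row=8, L[8]='$', prepend. Next row=LF[8]=0
  step 2: row=0, L[0]='n', prepend. Next row=LF[0]=2
  step 3: row=2, L[2]='n', prepend. Next row=LF[2]=3
  step 4: row=3, L[3]='o', prepend. Next row=LF[3]=5
  step 5: row=5, L[5]='m', prepend. Next row=LF[5]=1
  step 6: row=1, L[1]='o', prepend. Next row=LF[1]=4
  step 7: row=4, L[4]='o', prepend. Next row=LF[4]=6
  step 8: row=6, L[6]='o', prepend. Next row=LF[6]=7
  step 9: row=7, L[7]='o', prepend. Next row=LF[7]=8
Reversed output: oooomonn$

Answer: oooomonn$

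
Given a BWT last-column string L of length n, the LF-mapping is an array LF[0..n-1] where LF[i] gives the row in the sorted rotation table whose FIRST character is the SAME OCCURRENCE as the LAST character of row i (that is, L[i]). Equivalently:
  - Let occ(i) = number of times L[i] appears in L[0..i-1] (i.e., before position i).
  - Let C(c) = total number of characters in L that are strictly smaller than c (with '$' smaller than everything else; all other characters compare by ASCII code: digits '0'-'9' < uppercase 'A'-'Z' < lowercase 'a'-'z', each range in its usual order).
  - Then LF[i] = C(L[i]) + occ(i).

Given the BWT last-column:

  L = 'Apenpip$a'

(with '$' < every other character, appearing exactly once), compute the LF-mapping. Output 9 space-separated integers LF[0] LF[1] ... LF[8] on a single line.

Char counts: '$':1, 'A':1, 'a':1, 'e':1, 'i':1, 'n':1, 'p':3
C (first-col start): C('$')=0, C('A')=1, C('a')=2, C('e')=3, C('i')=4, C('n')=5, C('p')=6
L[0]='A': occ=0, LF[0]=C('A')+0=1+0=1
L[1]='p': occ=0, LF[1]=C('p')+0=6+0=6
L[2]='e': occ=0, LF[2]=C('e')+0=3+0=3
L[3]='n': occ=0, LF[3]=C('n')+0=5+0=5
L[4]='p': occ=1, LF[4]=C('p')+1=6+1=7
L[5]='i': occ=0, LF[5]=C('i')+0=4+0=4
L[6]='p': occ=2, LF[6]=C('p')+2=6+2=8
L[7]='$': occ=0, LF[7]=C('$')+0=0+0=0
L[8]='a': occ=0, LF[8]=C('a')+0=2+0=2

Answer: 1 6 3 5 7 4 8 0 2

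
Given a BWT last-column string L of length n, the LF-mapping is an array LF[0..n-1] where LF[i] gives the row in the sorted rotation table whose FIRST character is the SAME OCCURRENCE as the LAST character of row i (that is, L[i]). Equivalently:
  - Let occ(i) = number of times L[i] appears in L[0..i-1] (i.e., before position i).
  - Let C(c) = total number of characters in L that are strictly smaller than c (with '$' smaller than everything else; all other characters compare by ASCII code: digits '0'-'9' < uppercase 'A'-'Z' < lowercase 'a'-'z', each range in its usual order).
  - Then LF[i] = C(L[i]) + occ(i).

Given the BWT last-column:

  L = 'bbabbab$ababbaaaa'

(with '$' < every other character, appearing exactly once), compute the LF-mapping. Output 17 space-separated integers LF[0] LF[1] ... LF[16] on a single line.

Answer: 9 10 1 11 12 2 13 0 3 14 4 15 16 5 6 7 8

Derivation:
Char counts: '$':1, 'a':8, 'b':8
C (first-col start): C('$')=0, C('a')=1, C('b')=9
L[0]='b': occ=0, LF[0]=C('b')+0=9+0=9
L[1]='b': occ=1, LF[1]=C('b')+1=9+1=10
L[2]='a': occ=0, LF[2]=C('a')+0=1+0=1
L[3]='b': occ=2, LF[3]=C('b')+2=9+2=11
L[4]='b': occ=3, LF[4]=C('b')+3=9+3=12
L[5]='a': occ=1, LF[5]=C('a')+1=1+1=2
L[6]='b': occ=4, LF[6]=C('b')+4=9+4=13
L[7]='$': occ=0, LF[7]=C('$')+0=0+0=0
L[8]='a': occ=2, LF[8]=C('a')+2=1+2=3
L[9]='b': occ=5, LF[9]=C('b')+5=9+5=14
L[10]='a': occ=3, LF[10]=C('a')+3=1+3=4
L[11]='b': occ=6, LF[11]=C('b')+6=9+6=15
L[12]='b': occ=7, LF[12]=C('b')+7=9+7=16
L[13]='a': occ=4, LF[13]=C('a')+4=1+4=5
L[14]='a': occ=5, LF[14]=C('a')+5=1+5=6
L[15]='a': occ=6, LF[15]=C('a')+6=1+6=7
L[16]='a': occ=7, LF[16]=C('a')+7=1+7=8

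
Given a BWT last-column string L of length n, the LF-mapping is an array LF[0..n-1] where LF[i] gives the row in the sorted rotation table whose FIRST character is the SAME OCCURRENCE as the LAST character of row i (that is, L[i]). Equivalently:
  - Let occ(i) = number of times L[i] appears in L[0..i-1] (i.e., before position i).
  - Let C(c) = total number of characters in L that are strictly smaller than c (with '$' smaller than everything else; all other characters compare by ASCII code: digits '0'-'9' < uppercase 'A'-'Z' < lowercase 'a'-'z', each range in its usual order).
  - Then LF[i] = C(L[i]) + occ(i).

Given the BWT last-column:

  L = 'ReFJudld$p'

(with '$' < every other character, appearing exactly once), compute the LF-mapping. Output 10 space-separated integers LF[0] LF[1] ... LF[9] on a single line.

Answer: 3 6 1 2 9 4 7 5 0 8

Derivation:
Char counts: '$':1, 'F':1, 'J':1, 'R':1, 'd':2, 'e':1, 'l':1, 'p':1, 'u':1
C (first-col start): C('$')=0, C('F')=1, C('J')=2, C('R')=3, C('d')=4, C('e')=6, C('l')=7, C('p')=8, C('u')=9
L[0]='R': occ=0, LF[0]=C('R')+0=3+0=3
L[1]='e': occ=0, LF[1]=C('e')+0=6+0=6
L[2]='F': occ=0, LF[2]=C('F')+0=1+0=1
L[3]='J': occ=0, LF[3]=C('J')+0=2+0=2
L[4]='u': occ=0, LF[4]=C('u')+0=9+0=9
L[5]='d': occ=0, LF[5]=C('d')+0=4+0=4
L[6]='l': occ=0, LF[6]=C('l')+0=7+0=7
L[7]='d': occ=1, LF[7]=C('d')+1=4+1=5
L[8]='$': occ=0, LF[8]=C('$')+0=0+0=0
L[9]='p': occ=0, LF[9]=C('p')+0=8+0=8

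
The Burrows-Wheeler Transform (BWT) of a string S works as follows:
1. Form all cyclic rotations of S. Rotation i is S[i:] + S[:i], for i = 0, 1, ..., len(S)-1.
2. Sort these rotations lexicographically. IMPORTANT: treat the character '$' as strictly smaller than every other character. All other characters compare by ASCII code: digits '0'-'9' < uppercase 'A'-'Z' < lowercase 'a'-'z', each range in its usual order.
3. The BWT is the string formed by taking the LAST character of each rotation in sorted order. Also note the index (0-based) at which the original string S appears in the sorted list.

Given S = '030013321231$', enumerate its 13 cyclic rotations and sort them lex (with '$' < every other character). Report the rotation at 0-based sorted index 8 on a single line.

Answer: 231$030013321

Derivation:
All 13 rotations (rotation i = S[i:]+S[:i]):
  rot[0] = 030013321231$
  rot[1] = 30013321231$0
  rot[2] = 0013321231$03
  rot[3] = 013321231$030
  rot[4] = 13321231$0300
  rot[5] = 3321231$03001
  rot[6] = 321231$030013
  rot[7] = 21231$0300133
  rot[8] = 1231$03001332
  rot[9] = 231$030013321
  rot[10] = 31$0300133212
  rot[11] = 1$03001332123
  rot[12] = $030013321231
Sorted (with $ < everything):
  sorted[0] = $030013321231
  sorted[1] = 0013321231$03
  sorted[2] = 013321231$030
  sorted[3] = 030013321231$
  sorted[4] = 1$03001332123
  sorted[5] = 1231$03001332
  sorted[6] = 13321231$0300
  sorted[7] = 21231$0300133
  sorted[8] = 231$030013321
  sorted[9] = 30013321231$0
  sorted[10] = 31$0300133212
  sorted[11] = 321231$030013
  sorted[12] = 3321231$03001
sorted[8] = 231$030013321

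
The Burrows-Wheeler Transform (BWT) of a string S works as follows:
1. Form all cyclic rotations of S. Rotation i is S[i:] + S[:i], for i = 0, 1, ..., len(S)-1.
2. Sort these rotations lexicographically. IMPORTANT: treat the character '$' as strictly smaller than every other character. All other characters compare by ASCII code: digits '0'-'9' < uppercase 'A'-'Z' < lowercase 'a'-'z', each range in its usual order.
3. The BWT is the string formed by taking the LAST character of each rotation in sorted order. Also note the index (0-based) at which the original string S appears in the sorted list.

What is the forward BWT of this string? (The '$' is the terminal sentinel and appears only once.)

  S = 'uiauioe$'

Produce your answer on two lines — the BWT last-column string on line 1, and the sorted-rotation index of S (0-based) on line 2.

All 8 rotations (rotation i = S[i:]+S[:i]):
  rot[0] = uiauioe$
  rot[1] = iauioe$u
  rot[2] = auioe$ui
  rot[3] = uioe$uia
  rot[4] = ioe$uiau
  rot[5] = oe$uiaui
  rot[6] = e$uiauio
  rot[7] = $uiauioe
Sorted (with $ < everything):
  sorted[0] = $uiauioe  (last char: 'e')
  sorted[1] = auioe$ui  (last char: 'i')
  sorted[2] = e$uiauio  (last char: 'o')
  sorted[3] = iauioe$u  (last char: 'u')
  sorted[4] = ioe$uiau  (last char: 'u')
  sorted[5] = oe$uiaui  (last char: 'i')
  sorted[6] = uiauioe$  (last char: '$')
  sorted[7] = uioe$uia  (last char: 'a')
Last column: eiouui$a
Original string S is at sorted index 6

Answer: eiouui$a
6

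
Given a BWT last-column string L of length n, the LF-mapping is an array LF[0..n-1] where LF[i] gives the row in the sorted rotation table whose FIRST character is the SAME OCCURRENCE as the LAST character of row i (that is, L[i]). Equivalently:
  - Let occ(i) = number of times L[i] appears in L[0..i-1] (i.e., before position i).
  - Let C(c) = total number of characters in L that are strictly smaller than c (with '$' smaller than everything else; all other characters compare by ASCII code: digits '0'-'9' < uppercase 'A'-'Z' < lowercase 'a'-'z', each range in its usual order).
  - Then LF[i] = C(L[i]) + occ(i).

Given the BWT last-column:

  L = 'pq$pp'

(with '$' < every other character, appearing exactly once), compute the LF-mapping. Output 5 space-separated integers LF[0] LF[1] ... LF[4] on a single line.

Char counts: '$':1, 'p':3, 'q':1
C (first-col start): C('$')=0, C('p')=1, C('q')=4
L[0]='p': occ=0, LF[0]=C('p')+0=1+0=1
L[1]='q': occ=0, LF[1]=C('q')+0=4+0=4
L[2]='$': occ=0, LF[2]=C('$')+0=0+0=0
L[3]='p': occ=1, LF[3]=C('p')+1=1+1=2
L[4]='p': occ=2, LF[4]=C('p')+2=1+2=3

Answer: 1 4 0 2 3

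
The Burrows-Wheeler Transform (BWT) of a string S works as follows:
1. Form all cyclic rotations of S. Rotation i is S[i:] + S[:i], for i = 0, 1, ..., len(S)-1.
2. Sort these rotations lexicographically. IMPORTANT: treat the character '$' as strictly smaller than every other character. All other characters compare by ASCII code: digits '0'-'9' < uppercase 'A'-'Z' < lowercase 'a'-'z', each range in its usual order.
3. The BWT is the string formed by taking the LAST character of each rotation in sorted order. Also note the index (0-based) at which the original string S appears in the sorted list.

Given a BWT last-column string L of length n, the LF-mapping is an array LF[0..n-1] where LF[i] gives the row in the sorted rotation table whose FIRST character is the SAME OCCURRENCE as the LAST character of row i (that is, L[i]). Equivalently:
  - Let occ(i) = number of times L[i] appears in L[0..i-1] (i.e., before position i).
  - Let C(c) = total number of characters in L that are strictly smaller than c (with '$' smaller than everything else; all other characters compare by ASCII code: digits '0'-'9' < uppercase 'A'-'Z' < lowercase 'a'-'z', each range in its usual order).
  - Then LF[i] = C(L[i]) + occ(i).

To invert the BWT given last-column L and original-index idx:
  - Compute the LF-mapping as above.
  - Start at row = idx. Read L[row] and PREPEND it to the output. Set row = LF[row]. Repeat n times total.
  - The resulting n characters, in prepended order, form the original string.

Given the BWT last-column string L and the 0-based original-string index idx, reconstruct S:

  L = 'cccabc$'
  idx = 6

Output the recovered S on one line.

Answer: ccbcac$

Derivation:
LF mapping: 3 4 5 1 2 6 0
Walk LF starting at row 6, prepending L[row]:
  step 1: row=6, L[6]='$', prepend. Next row=LF[6]=0
  step 2: row=0, L[0]='c', prepend. Next row=LF[0]=3
  step 3: row=3, L[3]='a', prepend. Next row=LF[3]=1
  step 4: row=1, L[1]='c', prepend. Next row=LF[1]=4
  step 5: row=4, L[4]='b', prepend. Next row=LF[4]=2
  step 6: row=2, L[2]='c', prepend. Next row=LF[2]=5
  step 7: row=5, L[5]='c', prepend. Next row=LF[5]=6
Reversed output: ccbcac$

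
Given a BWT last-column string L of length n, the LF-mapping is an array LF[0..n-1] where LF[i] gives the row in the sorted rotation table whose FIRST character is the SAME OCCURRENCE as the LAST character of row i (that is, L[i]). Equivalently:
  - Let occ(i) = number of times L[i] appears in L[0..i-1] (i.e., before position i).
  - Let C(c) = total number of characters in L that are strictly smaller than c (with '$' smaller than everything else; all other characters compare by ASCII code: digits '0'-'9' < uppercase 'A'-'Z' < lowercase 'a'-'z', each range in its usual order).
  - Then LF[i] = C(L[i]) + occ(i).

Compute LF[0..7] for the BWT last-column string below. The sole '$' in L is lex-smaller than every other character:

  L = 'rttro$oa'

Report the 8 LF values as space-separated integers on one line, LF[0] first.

Answer: 4 6 7 5 2 0 3 1

Derivation:
Char counts: '$':1, 'a':1, 'o':2, 'r':2, 't':2
C (first-col start): C('$')=0, C('a')=1, C('o')=2, C('r')=4, C('t')=6
L[0]='r': occ=0, LF[0]=C('r')+0=4+0=4
L[1]='t': occ=0, LF[1]=C('t')+0=6+0=6
L[2]='t': occ=1, LF[2]=C('t')+1=6+1=7
L[3]='r': occ=1, LF[3]=C('r')+1=4+1=5
L[4]='o': occ=0, LF[4]=C('o')+0=2+0=2
L[5]='$': occ=0, LF[5]=C('$')+0=0+0=0
L[6]='o': occ=1, LF[6]=C('o')+1=2+1=3
L[7]='a': occ=0, LF[7]=C('a')+0=1+0=1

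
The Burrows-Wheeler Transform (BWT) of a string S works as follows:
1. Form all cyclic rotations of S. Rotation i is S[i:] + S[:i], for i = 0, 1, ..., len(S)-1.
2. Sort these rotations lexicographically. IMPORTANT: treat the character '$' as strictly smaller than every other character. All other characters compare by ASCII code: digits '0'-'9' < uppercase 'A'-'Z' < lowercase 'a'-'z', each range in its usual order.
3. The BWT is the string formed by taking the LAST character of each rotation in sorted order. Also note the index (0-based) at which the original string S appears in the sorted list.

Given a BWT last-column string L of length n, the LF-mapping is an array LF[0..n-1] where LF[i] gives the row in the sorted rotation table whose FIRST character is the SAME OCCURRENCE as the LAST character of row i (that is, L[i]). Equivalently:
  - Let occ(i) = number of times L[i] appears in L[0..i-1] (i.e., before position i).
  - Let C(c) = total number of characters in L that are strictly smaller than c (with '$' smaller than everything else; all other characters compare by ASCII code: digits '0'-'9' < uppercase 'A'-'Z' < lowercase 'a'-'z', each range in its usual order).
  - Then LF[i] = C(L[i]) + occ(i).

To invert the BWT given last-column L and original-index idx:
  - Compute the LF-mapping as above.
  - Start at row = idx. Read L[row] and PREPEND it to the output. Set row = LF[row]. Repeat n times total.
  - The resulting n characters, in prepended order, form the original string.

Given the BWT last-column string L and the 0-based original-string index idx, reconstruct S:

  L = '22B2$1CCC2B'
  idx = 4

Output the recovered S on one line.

LF mapping: 2 3 6 4 0 1 8 9 10 5 7
Walk LF starting at row 4, prepending L[row]:
  step 1: row=4, L[4]='$', prepend. Next row=LF[4]=0
  step 2: row=0, L[0]='2', prepend. Next row=LF[0]=2
  step 3: row=2, L[2]='B', prepend. Next row=LF[2]=6
  step 4: row=6, L[6]='C', prepend. Next row=LF[6]=8
  step 5: row=8, L[8]='C', prepend. Next row=LF[8]=10
  step 6: row=10, L[10]='B', prepend. Next row=LF[10]=7
  step 7: row=7, L[7]='C', prepend. Next row=LF[7]=9
  step 8: row=9, L[9]='2', prepend. Next row=LF[9]=5
  step 9: row=5, L[5]='1', prepend. Next row=LF[5]=1
  step 10: row=1, L[1]='2', prepend. Next row=LF[1]=3
  step 11: row=3, L[3]='2', prepend. Next row=LF[3]=4
Reversed output: 2212CBCCB2$

Answer: 2212CBCCB2$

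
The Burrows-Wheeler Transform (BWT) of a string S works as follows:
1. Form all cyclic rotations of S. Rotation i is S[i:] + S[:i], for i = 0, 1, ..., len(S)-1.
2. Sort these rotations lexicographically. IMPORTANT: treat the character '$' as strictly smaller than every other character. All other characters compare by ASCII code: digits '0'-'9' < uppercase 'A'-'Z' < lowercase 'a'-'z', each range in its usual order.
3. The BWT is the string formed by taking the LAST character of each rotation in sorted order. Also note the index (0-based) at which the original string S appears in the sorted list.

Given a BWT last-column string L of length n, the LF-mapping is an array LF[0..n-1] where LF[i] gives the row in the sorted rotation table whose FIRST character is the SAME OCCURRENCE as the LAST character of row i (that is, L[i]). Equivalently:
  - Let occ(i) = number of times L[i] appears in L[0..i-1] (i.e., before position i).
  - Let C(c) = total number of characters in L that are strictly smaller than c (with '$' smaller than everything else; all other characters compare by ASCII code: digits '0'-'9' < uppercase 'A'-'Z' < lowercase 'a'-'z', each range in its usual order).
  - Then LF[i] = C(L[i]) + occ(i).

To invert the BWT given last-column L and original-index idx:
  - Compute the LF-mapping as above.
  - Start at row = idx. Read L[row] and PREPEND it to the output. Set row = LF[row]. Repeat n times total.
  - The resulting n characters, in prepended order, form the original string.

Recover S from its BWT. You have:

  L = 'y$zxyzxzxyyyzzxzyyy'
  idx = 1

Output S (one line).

LF mapping: 5 0 13 1 6 14 2 15 3 7 8 9 16 17 4 18 10 11 12
Walk LF starting at row 1, prepending L[row]:
  step 1: row=1, L[1]='$', prepend. Next row=LF[1]=0
  step 2: row=0, L[0]='y', prepend. Next row=LF[0]=5
  step 3: row=5, L[5]='z', prepend. Next row=LF[5]=14
  step 4: row=14, L[14]='x', prepend. Next row=LF[14]=4
  step 5: row=4, L[4]='y', prepend. Next row=LF[4]=6
  step 6: row=6, L[6]='x', prepend. Next row=LF[6]=2
  step 7: row=2, L[2]='z', prepend. Next row=LF[2]=13
  step 8: row=13, L[13]='z', prepend. Next row=LF[13]=17
  step 9: row=17, L[17]='y', prepend. Next row=LF[17]=11
  step 10: row=11, L[11]='y', prepend. Next row=LF[11]=9
  step 11: row=9, L[9]='y', prepend. Next row=LF[9]=7
  step 12: row=7, L[7]='z', prepend. Next row=LF[7]=15
  step 13: row=15, L[15]='z', prepend. Next row=LF[15]=18
  step 14: row=18, L[18]='y', prepend. Next row=LF[18]=12
  step 15: row=12, L[12]='z', prepend. Next row=LF[12]=16
  step 16: row=16, L[16]='y', prepend. Next row=LF[16]=10
  step 17: row=10, L[10]='y', prepend. Next row=LF[10]=8
  step 18: row=8, L[8]='x', prepend. Next row=LF[8]=3
  step 19: row=3, L[3]='x', prepend. Next row=LF[3]=1
Reversed output: xxyyzyzzyyyzzxyxzy$

Answer: xxyyzyzzyyyzzxyxzy$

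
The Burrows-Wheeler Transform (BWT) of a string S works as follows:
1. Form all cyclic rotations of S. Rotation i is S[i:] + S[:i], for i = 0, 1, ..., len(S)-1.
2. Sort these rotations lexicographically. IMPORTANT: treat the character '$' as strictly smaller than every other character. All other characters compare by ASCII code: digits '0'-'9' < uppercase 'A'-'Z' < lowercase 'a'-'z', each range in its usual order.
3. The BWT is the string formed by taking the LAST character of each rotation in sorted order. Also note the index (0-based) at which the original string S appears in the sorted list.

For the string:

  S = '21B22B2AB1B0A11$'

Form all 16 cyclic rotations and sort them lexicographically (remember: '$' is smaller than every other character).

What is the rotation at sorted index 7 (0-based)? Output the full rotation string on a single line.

Answer: 22B2AB1B0A11$21B

Derivation:
All 16 rotations (rotation i = S[i:]+S[:i]):
  rot[0] = 21B22B2AB1B0A11$
  rot[1] = 1B22B2AB1B0A11$2
  rot[2] = B22B2AB1B0A11$21
  rot[3] = 22B2AB1B0A11$21B
  rot[4] = 2B2AB1B0A11$21B2
  rot[5] = B2AB1B0A11$21B22
  rot[6] = 2AB1B0A11$21B22B
  rot[7] = AB1B0A11$21B22B2
  rot[8] = B1B0A11$21B22B2A
  rot[9] = 1B0A11$21B22B2AB
  rot[10] = B0A11$21B22B2AB1
  rot[11] = 0A11$21B22B2AB1B
  rot[12] = A11$21B22B2AB1B0
  rot[13] = 11$21B22B2AB1B0A
  rot[14] = 1$21B22B2AB1B0A1
  rot[15] = $21B22B2AB1B0A11
Sorted (with $ < everything):
  sorted[0] = $21B22B2AB1B0A11
  sorted[1] = 0A11$21B22B2AB1B
  sorted[2] = 1$21B22B2AB1B0A1
  sorted[3] = 11$21B22B2AB1B0A
  sorted[4] = 1B0A11$21B22B2AB
  sorted[5] = 1B22B2AB1B0A11$2
  sorted[6] = 21B22B2AB1B0A11$
  sorted[7] = 22B2AB1B0A11$21B
  sorted[8] = 2AB1B0A11$21B22B
  sorted[9] = 2B2AB1B0A11$21B2
  sorted[10] = A11$21B22B2AB1B0
  sorted[11] = AB1B0A11$21B22B2
  sorted[12] = B0A11$21B22B2AB1
  sorted[13] = B1B0A11$21B22B2A
  sorted[14] = B22B2AB1B0A11$21
  sorted[15] = B2AB1B0A11$21B22
sorted[7] = 22B2AB1B0A11$21B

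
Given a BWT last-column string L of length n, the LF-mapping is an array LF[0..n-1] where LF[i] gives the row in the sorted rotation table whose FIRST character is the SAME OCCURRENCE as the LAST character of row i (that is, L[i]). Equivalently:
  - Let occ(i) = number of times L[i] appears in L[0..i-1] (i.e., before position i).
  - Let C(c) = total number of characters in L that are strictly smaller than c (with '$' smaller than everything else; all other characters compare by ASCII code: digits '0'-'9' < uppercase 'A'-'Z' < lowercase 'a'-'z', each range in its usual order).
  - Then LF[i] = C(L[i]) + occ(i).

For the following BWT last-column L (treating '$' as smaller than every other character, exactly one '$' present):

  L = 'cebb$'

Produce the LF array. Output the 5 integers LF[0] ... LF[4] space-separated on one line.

Answer: 3 4 1 2 0

Derivation:
Char counts: '$':1, 'b':2, 'c':1, 'e':1
C (first-col start): C('$')=0, C('b')=1, C('c')=3, C('e')=4
L[0]='c': occ=0, LF[0]=C('c')+0=3+0=3
L[1]='e': occ=0, LF[1]=C('e')+0=4+0=4
L[2]='b': occ=0, LF[2]=C('b')+0=1+0=1
L[3]='b': occ=1, LF[3]=C('b')+1=1+1=2
L[4]='$': occ=0, LF[4]=C('$')+0=0+0=0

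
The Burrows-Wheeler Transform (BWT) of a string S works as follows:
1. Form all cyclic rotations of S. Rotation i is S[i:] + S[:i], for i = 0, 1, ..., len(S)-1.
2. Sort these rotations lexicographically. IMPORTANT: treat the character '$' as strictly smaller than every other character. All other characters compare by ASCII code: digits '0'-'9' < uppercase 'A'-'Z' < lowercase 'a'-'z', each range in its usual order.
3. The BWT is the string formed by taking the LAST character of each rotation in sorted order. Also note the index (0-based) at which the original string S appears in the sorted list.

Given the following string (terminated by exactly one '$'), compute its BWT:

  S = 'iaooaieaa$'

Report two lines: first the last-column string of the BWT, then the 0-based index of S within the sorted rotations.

Answer: aaeoii$aoa
6

Derivation:
All 10 rotations (rotation i = S[i:]+S[:i]):
  rot[0] = iaooaieaa$
  rot[1] = aooaieaa$i
  rot[2] = ooaieaa$ia
  rot[3] = oaieaa$iao
  rot[4] = aieaa$iaoo
  rot[5] = ieaa$iaooa
  rot[6] = eaa$iaooai
  rot[7] = aa$iaooaie
  rot[8] = a$iaooaiea
  rot[9] = $iaooaieaa
Sorted (with $ < everything):
  sorted[0] = $iaooaieaa  (last char: 'a')
  sorted[1] = a$iaooaiea  (last char: 'a')
  sorted[2] = aa$iaooaie  (last char: 'e')
  sorted[3] = aieaa$iaoo  (last char: 'o')
  sorted[4] = aooaieaa$i  (last char: 'i')
  sorted[5] = eaa$iaooai  (last char: 'i')
  sorted[6] = iaooaieaa$  (last char: '$')
  sorted[7] = ieaa$iaooa  (last char: 'a')
  sorted[8] = oaieaa$iao  (last char: 'o')
  sorted[9] = ooaieaa$ia  (last char: 'a')
Last column: aaeoii$aoa
Original string S is at sorted index 6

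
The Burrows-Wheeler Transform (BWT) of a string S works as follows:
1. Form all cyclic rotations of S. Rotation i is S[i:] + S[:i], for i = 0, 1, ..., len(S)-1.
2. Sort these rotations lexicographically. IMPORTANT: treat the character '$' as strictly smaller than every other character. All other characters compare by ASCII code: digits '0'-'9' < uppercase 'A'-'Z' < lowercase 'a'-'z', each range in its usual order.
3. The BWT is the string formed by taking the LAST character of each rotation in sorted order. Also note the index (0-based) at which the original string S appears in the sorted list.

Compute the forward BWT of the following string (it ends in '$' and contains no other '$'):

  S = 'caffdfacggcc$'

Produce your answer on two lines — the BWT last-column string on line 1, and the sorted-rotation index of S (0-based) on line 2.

All 13 rotations (rotation i = S[i:]+S[:i]):
  rot[0] = caffdfacggcc$
  rot[1] = affdfacggcc$c
  rot[2] = ffdfacggcc$ca
  rot[3] = fdfacggcc$caf
  rot[4] = dfacggcc$caff
  rot[5] = facggcc$caffd
  rot[6] = acggcc$caffdf
  rot[7] = cggcc$caffdfa
  rot[8] = ggcc$caffdfac
  rot[9] = gcc$caffdfacg
  rot[10] = cc$caffdfacgg
  rot[11] = c$caffdfacggc
  rot[12] = $caffdfacggcc
Sorted (with $ < everything):
  sorted[0] = $caffdfacggcc  (last char: 'c')
  sorted[1] = acggcc$caffdf  (last char: 'f')
  sorted[2] = affdfacggcc$c  (last char: 'c')
  sorted[3] = c$caffdfacggc  (last char: 'c')
  sorted[4] = caffdfacggcc$  (last char: '$')
  sorted[5] = cc$caffdfacgg  (last char: 'g')
  sorted[6] = cggcc$caffdfa  (last char: 'a')
  sorted[7] = dfacggcc$caff  (last char: 'f')
  sorted[8] = facggcc$caffd  (last char: 'd')
  sorted[9] = fdfacggcc$caf  (last char: 'f')
  sorted[10] = ffdfacggcc$ca  (last char: 'a')
  sorted[11] = gcc$caffdfacg  (last char: 'g')
  sorted[12] = ggcc$caffdfac  (last char: 'c')
Last column: cfcc$gafdfagc
Original string S is at sorted index 4

Answer: cfcc$gafdfagc
4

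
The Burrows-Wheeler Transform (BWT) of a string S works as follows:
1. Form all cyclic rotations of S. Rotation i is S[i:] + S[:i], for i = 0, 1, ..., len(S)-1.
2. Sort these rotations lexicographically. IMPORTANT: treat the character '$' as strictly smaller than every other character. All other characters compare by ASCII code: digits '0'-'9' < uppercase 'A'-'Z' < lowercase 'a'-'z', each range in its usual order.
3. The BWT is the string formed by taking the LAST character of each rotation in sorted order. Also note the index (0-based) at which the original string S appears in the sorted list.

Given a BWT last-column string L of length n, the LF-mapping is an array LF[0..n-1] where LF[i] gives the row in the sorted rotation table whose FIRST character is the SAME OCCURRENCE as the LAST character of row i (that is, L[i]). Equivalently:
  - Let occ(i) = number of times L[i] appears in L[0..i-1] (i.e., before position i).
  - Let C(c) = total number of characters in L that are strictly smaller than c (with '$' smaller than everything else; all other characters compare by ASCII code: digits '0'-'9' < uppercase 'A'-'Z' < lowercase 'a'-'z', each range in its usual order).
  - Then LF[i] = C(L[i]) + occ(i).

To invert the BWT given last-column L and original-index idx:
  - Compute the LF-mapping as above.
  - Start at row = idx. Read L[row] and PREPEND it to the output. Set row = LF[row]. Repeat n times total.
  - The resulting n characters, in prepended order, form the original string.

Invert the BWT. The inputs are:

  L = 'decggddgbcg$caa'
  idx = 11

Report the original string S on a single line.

LF mapping: 7 10 4 11 12 8 9 13 3 5 14 0 6 1 2
Walk LF starting at row 11, prepending L[row]:
  step 1: row=11, L[11]='$', prepend. Next row=LF[11]=0
  step 2: row=0, L[0]='d', prepend. Next row=LF[0]=7
  step 3: row=7, L[7]='g', prepend. Next row=LF[7]=13
  step 4: row=13, L[13]='a', prepend. Next row=LF[13]=1
  step 5: row=1, L[1]='e', prepend. Next row=LF[1]=10
  step 6: row=10, L[10]='g', prepend. Next row=LF[10]=14
  step 7: row=14, L[14]='a', prepend. Next row=LF[14]=2
  step 8: row=2, L[2]='c', prepend. Next row=LF[2]=4
  step 9: row=4, L[4]='g', prepend. Next row=LF[4]=12
  step 10: row=12, L[12]='c', prepend. Next row=LF[12]=6
  step 11: row=6, L[6]='d', prepend. Next row=LF[6]=9
  step 12: row=9, L[9]='c', prepend. Next row=LF[9]=5
  step 13: row=5, L[5]='d', prepend. Next row=LF[5]=8
  step 14: row=8, L[8]='b', prepend. Next row=LF[8]=3
  step 15: row=3, L[3]='g', prepend. Next row=LF[3]=11
Reversed output: gbdcdcgcageagd$

Answer: gbdcdcgcageagd$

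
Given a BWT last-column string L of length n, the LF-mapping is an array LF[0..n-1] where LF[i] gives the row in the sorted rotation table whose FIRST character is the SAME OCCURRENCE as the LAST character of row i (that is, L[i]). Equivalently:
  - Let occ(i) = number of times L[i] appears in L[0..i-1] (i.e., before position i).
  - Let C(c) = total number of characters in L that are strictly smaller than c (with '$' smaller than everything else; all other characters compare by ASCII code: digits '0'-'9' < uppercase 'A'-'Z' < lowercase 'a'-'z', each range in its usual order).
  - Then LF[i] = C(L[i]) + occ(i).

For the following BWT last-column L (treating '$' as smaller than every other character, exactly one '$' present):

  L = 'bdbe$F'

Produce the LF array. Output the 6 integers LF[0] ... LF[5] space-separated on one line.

Char counts: '$':1, 'F':1, 'b':2, 'd':1, 'e':1
C (first-col start): C('$')=0, C('F')=1, C('b')=2, C('d')=4, C('e')=5
L[0]='b': occ=0, LF[0]=C('b')+0=2+0=2
L[1]='d': occ=0, LF[1]=C('d')+0=4+0=4
L[2]='b': occ=1, LF[2]=C('b')+1=2+1=3
L[3]='e': occ=0, LF[3]=C('e')+0=5+0=5
L[4]='$': occ=0, LF[4]=C('$')+0=0+0=0
L[5]='F': occ=0, LF[5]=C('F')+0=1+0=1

Answer: 2 4 3 5 0 1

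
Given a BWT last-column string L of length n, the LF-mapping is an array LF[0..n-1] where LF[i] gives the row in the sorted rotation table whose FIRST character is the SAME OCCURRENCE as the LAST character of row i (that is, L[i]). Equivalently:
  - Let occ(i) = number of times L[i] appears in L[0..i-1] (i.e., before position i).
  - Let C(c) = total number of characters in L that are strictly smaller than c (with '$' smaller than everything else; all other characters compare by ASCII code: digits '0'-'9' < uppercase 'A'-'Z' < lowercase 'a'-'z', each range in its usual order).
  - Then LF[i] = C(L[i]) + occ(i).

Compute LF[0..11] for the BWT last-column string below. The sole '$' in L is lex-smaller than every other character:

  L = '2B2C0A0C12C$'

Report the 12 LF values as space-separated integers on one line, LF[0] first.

Answer: 4 8 5 9 1 7 2 10 3 6 11 0

Derivation:
Char counts: '$':1, '0':2, '1':1, '2':3, 'A':1, 'B':1, 'C':3
C (first-col start): C('$')=0, C('0')=1, C('1')=3, C('2')=4, C('A')=7, C('B')=8, C('C')=9
L[0]='2': occ=0, LF[0]=C('2')+0=4+0=4
L[1]='B': occ=0, LF[1]=C('B')+0=8+0=8
L[2]='2': occ=1, LF[2]=C('2')+1=4+1=5
L[3]='C': occ=0, LF[3]=C('C')+0=9+0=9
L[4]='0': occ=0, LF[4]=C('0')+0=1+0=1
L[5]='A': occ=0, LF[5]=C('A')+0=7+0=7
L[6]='0': occ=1, LF[6]=C('0')+1=1+1=2
L[7]='C': occ=1, LF[7]=C('C')+1=9+1=10
L[8]='1': occ=0, LF[8]=C('1')+0=3+0=3
L[9]='2': occ=2, LF[9]=C('2')+2=4+2=6
L[10]='C': occ=2, LF[10]=C('C')+2=9+2=11
L[11]='$': occ=0, LF[11]=C('$')+0=0+0=0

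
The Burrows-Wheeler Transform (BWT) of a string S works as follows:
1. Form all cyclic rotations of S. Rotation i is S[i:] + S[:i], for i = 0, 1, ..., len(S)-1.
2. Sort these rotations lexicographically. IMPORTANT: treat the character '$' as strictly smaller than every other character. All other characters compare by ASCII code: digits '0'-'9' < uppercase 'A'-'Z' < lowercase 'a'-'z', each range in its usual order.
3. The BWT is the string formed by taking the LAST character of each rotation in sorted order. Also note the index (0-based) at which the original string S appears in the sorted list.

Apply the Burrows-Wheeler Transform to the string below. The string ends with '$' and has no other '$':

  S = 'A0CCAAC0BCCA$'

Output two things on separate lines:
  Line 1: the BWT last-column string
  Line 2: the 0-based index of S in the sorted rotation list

All 13 rotations (rotation i = S[i:]+S[:i]):
  rot[0] = A0CCAAC0BCCA$
  rot[1] = 0CCAAC0BCCA$A
  rot[2] = CCAAC0BCCA$A0
  rot[3] = CAAC0BCCA$A0C
  rot[4] = AAC0BCCA$A0CC
  rot[5] = AC0BCCA$A0CCA
  rot[6] = C0BCCA$A0CCAA
  rot[7] = 0BCCA$A0CCAAC
  rot[8] = BCCA$A0CCAAC0
  rot[9] = CCA$A0CCAAC0B
  rot[10] = CA$A0CCAAC0BC
  rot[11] = A$A0CCAAC0BCC
  rot[12] = $A0CCAAC0BCCA
Sorted (with $ < everything):
  sorted[0] = $A0CCAAC0BCCA  (last char: 'A')
  sorted[1] = 0BCCA$A0CCAAC  (last char: 'C')
  sorted[2] = 0CCAAC0BCCA$A  (last char: 'A')
  sorted[3] = A$A0CCAAC0BCC  (last char: 'C')
  sorted[4] = A0CCAAC0BCCA$  (last char: '$')
  sorted[5] = AAC0BCCA$A0CC  (last char: 'C')
  sorted[6] = AC0BCCA$A0CCA  (last char: 'A')
  sorted[7] = BCCA$A0CCAAC0  (last char: '0')
  sorted[8] = C0BCCA$A0CCAA  (last char: 'A')
  sorted[9] = CA$A0CCAAC0BC  (last char: 'C')
  sorted[10] = CAAC0BCCA$A0C  (last char: 'C')
  sorted[11] = CCA$A0CCAAC0B  (last char: 'B')
  sorted[12] = CCAAC0BCCA$A0  (last char: '0')
Last column: ACAC$CA0ACCB0
Original string S is at sorted index 4

Answer: ACAC$CA0ACCB0
4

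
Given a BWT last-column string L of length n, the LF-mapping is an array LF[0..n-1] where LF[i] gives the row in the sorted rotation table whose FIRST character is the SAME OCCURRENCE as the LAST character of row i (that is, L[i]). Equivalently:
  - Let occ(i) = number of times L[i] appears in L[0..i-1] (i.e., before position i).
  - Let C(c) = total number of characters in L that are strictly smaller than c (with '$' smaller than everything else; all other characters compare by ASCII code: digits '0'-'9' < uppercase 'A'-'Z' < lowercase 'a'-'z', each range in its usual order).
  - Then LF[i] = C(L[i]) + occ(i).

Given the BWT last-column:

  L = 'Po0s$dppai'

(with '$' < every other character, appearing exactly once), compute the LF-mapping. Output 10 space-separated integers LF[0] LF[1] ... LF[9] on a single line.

Char counts: '$':1, '0':1, 'P':1, 'a':1, 'd':1, 'i':1, 'o':1, 'p':2, 's':1
C (first-col start): C('$')=0, C('0')=1, C('P')=2, C('a')=3, C('d')=4, C('i')=5, C('o')=6, C('p')=7, C('s')=9
L[0]='P': occ=0, LF[0]=C('P')+0=2+0=2
L[1]='o': occ=0, LF[1]=C('o')+0=6+0=6
L[2]='0': occ=0, LF[2]=C('0')+0=1+0=1
L[3]='s': occ=0, LF[3]=C('s')+0=9+0=9
L[4]='$': occ=0, LF[4]=C('$')+0=0+0=0
L[5]='d': occ=0, LF[5]=C('d')+0=4+0=4
L[6]='p': occ=0, LF[6]=C('p')+0=7+0=7
L[7]='p': occ=1, LF[7]=C('p')+1=7+1=8
L[8]='a': occ=0, LF[8]=C('a')+0=3+0=3
L[9]='i': occ=0, LF[9]=C('i')+0=5+0=5

Answer: 2 6 1 9 0 4 7 8 3 5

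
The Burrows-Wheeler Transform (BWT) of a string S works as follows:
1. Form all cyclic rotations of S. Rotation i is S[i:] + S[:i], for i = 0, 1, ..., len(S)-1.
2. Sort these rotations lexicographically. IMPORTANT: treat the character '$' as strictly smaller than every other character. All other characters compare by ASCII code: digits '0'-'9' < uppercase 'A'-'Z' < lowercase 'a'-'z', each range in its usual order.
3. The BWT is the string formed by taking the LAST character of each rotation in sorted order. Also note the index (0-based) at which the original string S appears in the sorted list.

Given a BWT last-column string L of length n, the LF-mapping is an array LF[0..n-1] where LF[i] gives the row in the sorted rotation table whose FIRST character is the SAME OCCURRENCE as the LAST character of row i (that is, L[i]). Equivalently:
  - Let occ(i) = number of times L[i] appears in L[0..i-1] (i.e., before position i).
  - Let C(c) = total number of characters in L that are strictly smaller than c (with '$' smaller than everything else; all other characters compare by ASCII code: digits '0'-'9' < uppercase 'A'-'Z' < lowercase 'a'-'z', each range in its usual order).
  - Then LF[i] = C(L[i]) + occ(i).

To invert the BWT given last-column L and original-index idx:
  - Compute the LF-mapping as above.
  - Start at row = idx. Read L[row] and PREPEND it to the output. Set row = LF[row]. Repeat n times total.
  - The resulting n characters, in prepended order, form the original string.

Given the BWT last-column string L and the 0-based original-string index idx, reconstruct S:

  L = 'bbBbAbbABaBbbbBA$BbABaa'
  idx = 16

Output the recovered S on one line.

LF mapping: 14 15 5 16 1 17 18 2 6 11 7 19 20 21 8 3 0 9 22 4 10 12 13
Walk LF starting at row 16, prepending L[row]:
  step 1: row=16, L[16]='$', prepend. Next row=LF[16]=0
  step 2: row=0, L[0]='b', prepend. Next row=LF[0]=14
  step 3: row=14, L[14]='B', prepend. Next row=LF[14]=8
  step 4: row=8, L[8]='B', prepend. Next row=LF[8]=6
  step 5: row=6, L[6]='b', prepend. Next row=LF[6]=18
  step 6: row=18, L[18]='b', prepend. Next row=LF[18]=22
  step 7: row=22, L[22]='a', prepend. Next row=LF[22]=13
  step 8: row=13, L[13]='b', prepend. Next row=LF[13]=21
  step 9: row=21, L[21]='a', prepend. Next row=LF[21]=12
  step 10: row=12, L[12]='b', prepend. Next row=LF[12]=20
  step 11: row=20, L[20]='B', prepend. Next row=LF[20]=10
  step 12: row=10, L[10]='B', prepend. Next row=LF[10]=7
  step 13: row=7, L[7]='A', prepend. Next row=LF[7]=2
  step 14: row=2, L[2]='B', prepend. Next row=LF[2]=5
  step 15: row=5, L[5]='b', prepend. Next row=LF[5]=17
  step 16: row=17, L[17]='B', prepend. Next row=LF[17]=9
  step 17: row=9, L[9]='a', prepend. Next row=LF[9]=11
  step 18: row=11, L[11]='b', prepend. Next row=LF[11]=19
  step 19: row=19, L[19]='A', prepend. Next row=LF[19]=4
  step 20: row=4, L[4]='A', prepend. Next row=LF[4]=1
  step 21: row=1, L[1]='b', prepend. Next row=LF[1]=15
  step 22: row=15, L[15]='A', prepend. Next row=LF[15]=3
  step 23: row=3, L[3]='b', prepend. Next row=LF[3]=16
Reversed output: bAbAAbaBbBABBbababbBBb$

Answer: bAbAAbaBbBABBbababbBBb$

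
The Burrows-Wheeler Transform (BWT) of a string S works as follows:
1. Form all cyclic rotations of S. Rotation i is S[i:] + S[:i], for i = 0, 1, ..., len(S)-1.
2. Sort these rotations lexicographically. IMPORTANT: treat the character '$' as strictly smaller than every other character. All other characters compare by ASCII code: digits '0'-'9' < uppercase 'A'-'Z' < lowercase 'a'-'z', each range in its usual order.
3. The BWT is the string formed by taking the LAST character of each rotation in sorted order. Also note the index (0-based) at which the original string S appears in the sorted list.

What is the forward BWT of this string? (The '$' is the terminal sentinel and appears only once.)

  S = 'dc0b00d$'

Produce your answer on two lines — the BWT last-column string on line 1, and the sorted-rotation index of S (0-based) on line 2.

Answer: dbc00d0$
7

Derivation:
All 8 rotations (rotation i = S[i:]+S[:i]):
  rot[0] = dc0b00d$
  rot[1] = c0b00d$d
  rot[2] = 0b00d$dc
  rot[3] = b00d$dc0
  rot[4] = 00d$dc0b
  rot[5] = 0d$dc0b0
  rot[6] = d$dc0b00
  rot[7] = $dc0b00d
Sorted (with $ < everything):
  sorted[0] = $dc0b00d  (last char: 'd')
  sorted[1] = 00d$dc0b  (last char: 'b')
  sorted[2] = 0b00d$dc  (last char: 'c')
  sorted[3] = 0d$dc0b0  (last char: '0')
  sorted[4] = b00d$dc0  (last char: '0')
  sorted[5] = c0b00d$d  (last char: 'd')
  sorted[6] = d$dc0b00  (last char: '0')
  sorted[7] = dc0b00d$  (last char: '$')
Last column: dbc00d0$
Original string S is at sorted index 7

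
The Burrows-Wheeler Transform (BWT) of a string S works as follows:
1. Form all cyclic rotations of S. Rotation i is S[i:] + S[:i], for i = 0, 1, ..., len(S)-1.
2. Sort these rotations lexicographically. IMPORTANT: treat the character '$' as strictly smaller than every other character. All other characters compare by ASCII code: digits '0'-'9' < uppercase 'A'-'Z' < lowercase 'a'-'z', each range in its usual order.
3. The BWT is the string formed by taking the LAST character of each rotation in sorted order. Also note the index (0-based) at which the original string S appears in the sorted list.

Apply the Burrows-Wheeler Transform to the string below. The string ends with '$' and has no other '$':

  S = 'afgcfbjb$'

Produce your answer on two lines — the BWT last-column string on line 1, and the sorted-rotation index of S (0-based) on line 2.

All 9 rotations (rotation i = S[i:]+S[:i]):
  rot[0] = afgcfbjb$
  rot[1] = fgcfbjb$a
  rot[2] = gcfbjb$af
  rot[3] = cfbjb$afg
  rot[4] = fbjb$afgc
  rot[5] = bjb$afgcf
  rot[6] = jb$afgcfb
  rot[7] = b$afgcfbj
  rot[8] = $afgcfbjb
Sorted (with $ < everything):
  sorted[0] = $afgcfbjb  (last char: 'b')
  sorted[1] = afgcfbjb$  (last char: '$')
  sorted[2] = b$afgcfbj  (last char: 'j')
  sorted[3] = bjb$afgcf  (last char: 'f')
  sorted[4] = cfbjb$afg  (last char: 'g')
  sorted[5] = fbjb$afgc  (last char: 'c')
  sorted[6] = fgcfbjb$a  (last char: 'a')
  sorted[7] = gcfbjb$af  (last char: 'f')
  sorted[8] = jb$afgcfb  (last char: 'b')
Last column: b$jfgcafb
Original string S is at sorted index 1

Answer: b$jfgcafb
1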